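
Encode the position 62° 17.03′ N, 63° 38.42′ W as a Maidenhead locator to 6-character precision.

FP82eg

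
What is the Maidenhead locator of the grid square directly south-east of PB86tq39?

PB86tq48

Longitude extended square 3; +1 → 4.
Latitude extended square 9; −1 → 8.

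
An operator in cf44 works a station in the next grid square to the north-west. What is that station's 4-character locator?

CF35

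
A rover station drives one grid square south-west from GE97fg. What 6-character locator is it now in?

GE97ef

Longitude subsquare f = 5; −1 → 4 = e.
Latitude subsquare g = 6; −1 → 5 = f.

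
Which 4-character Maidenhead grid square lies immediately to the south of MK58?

MK57

Latitude square 8; −1 → 7.
The longitude characters are unchanged.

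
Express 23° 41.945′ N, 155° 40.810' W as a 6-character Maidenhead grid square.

BL23dq

Shift to the Maidenhead origin (180°W, 90°S): lon 24.3198, lat 113.6991.
Field (20°×10°, letters A–R): lon ⌊24.3198/20⌋ = 1 → B; lat ⌊113.6991/10⌋ = 11 → L.
Square (2°×1°, digits 0–9): lon ⌊4.3198/2⌋ = 2; lat ⌊3.6991/1⌋ = 3.
Subsquare (5′×2.5′, letters a–x): lon ⌊0.3198/0.0833333⌋ = 3 → d; lat ⌊0.6991/0.0416667⌋ = 16 → q.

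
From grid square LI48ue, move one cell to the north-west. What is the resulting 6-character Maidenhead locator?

Longitude subsquare u = 20; −1 → 19 = t.
Latitude subsquare e = 4; +1 → 5 = f.

LI48tf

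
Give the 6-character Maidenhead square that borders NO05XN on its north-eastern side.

Longitude subsquare x = 23; +1 → 24, wraps to 0 = a, carry into square.
Longitude square 0; +1 → 1.
Latitude subsquare n = 13; +1 → 14 = o.

NO15ao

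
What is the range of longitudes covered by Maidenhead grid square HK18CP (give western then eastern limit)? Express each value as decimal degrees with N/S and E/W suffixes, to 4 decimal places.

37.8333° W, 37.7500° W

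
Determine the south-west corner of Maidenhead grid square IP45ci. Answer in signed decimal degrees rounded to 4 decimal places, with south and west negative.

65.3333, -11.8333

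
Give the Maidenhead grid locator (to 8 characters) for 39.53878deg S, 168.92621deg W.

AF50ml80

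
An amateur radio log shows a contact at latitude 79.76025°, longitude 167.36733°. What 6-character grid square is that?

Add 180° to longitude and 90° to latitude: 347.3673, 169.7602.
Field (20°×10°, letters A–R): 347.3673/20 → 17 → R, 169.7602/10 → 16 → Q; chars RQ.
Square (2°×1°, digits 0–9): 7.3673/2 → 3, 9.7602/1 → 9; chars 39.
Subsquare (5′×2.5′, letters a–x): 1.3673/0.0833333 → 16 → q, 0.7602/0.0416667 → 18 → s; chars qs.

RQ39qs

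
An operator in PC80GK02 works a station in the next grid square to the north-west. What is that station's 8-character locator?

Longitude extended square 0; −1 → -1, wraps to 9, carry into subsquare.
Longitude subsquare g = 6; −1 → 5 = f.
Latitude extended square 2; +1 → 3.

PC80fk93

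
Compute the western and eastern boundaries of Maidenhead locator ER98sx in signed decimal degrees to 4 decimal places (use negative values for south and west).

-80.5000, -80.4167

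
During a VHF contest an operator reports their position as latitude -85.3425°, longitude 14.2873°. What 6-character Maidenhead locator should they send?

JA74dp

Add 180° to longitude and 90° to latitude: 194.2873, 4.6575.
Field: 194.2873/20 → 9 → J, 4.6575/10 → 0 → A; chars JA.
Square: 14.2873/2 → 7, 4.6575/1 → 4; chars 74.
Subsquare: 0.2873/0.0833333 → 3 → d, 0.6575/0.0416667 → 15 → p; chars dp.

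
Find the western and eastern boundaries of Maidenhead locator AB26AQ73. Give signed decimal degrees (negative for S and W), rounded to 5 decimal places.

-175.94167, -175.93333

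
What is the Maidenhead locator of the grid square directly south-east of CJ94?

Longitude square 9; +1 → 10, wraps to 0, carry into field.
Longitude field C = 2; +1 → 3 = D.
Latitude square 4; −1 → 3.

DJ03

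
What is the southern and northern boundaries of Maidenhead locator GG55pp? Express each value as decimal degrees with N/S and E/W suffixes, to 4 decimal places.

Field G=6, G=6: +6·20° lon, +6·10° lat → SW at lon -60°, lat -30°.
Square 5, 5: +5·2° lon, +5·1° lat → SW at lon -50°, lat -25°.
Subsquare p=15, p=15: +15·0.0833333° lon, +15·0.0416667° lat → SW at lon -48.75°, lat -24.375°.
Cell spans 0.0833333° lon × 0.0416667° lat.
south 24.3750° S, north 24.3333° S.

24.3750° S, 24.3333° S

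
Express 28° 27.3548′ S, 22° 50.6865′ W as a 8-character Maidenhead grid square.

HG81nn80

Shift to the Maidenhead origin (180°W, 90°S): lon 157.15523, lat 61.54409.
Field (20°×10°, letters A–R): 157.15523/20 → 7 → H, 61.54409/10 → 6 → G; chars HG.
Square (2°×1°, digits 0–9): 17.15523/2 → 8, 1.54409/1 → 1; chars 81.
Subsquare (5′×2.5′, letters a–x): 1.15523/0.0833333 → 13 → n, 0.54409/0.0416667 → 13 → n; chars nn.
Extended square (30″×15″, digits 0–9): 0.07189/0.00833333 → 8, 0.00242/0.00416667 → 0; chars 80.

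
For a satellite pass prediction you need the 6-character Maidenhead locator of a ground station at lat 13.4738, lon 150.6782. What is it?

QK53il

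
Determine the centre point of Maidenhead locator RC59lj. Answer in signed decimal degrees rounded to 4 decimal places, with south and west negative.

-60.6042, 170.9583

Field R=17, C=2: +17·20° lon, +2·10° lat → SW at lon 160°, lat -70°.
Square 5, 9: +5·2° lon, +9·1° lat → SW at lon 170°, lat -61°.
Subsquare l=11, j=9: +11·0.0833333° lon, +9·0.0416667° lat → SW at lon 170.917°, lat -60.625°.
Cell spans 0.0833333° lon × 0.0416667° lat. Centre is SW corner plus half of each.
latitude -60.6042, longitude 170.9583.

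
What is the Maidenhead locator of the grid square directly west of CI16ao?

CI06xo

Longitude subsquare a = 0; −1 → -1, wraps to 23 = x, carry into square.
Longitude square 1; −1 → 0.
The latitude characters are unchanged.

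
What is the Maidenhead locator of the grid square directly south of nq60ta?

Latitude subsquare a = 0; −1 → -1, wraps to 23 = x, carry into square.
Latitude square 0; −1 → -1, wraps to 9, carry into field.
Latitude field Q = 16; −1 → 15 = P.
The longitude characters are unchanged.

NP69tx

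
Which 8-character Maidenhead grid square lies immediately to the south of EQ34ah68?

EQ34ah67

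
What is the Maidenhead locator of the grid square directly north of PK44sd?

PK44se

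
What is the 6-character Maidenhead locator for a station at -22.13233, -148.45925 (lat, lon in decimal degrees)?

Add 180° to longitude and 90° to latitude: 31.5408, 67.8677.
Field: 31.5408/20 → 1 → B, 67.8677/10 → 6 → G; chars BG.
Square: 11.5408/2 → 5, 7.8677/1 → 7; chars 57.
Subsquare: 1.5408/0.0833333 → 18 → s, 0.8677/0.0416667 → 20 → u; chars su.

BG57su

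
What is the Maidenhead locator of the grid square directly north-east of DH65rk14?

DH65rk25

Longitude extended square 1; +1 → 2.
Latitude extended square 4; +1 → 5.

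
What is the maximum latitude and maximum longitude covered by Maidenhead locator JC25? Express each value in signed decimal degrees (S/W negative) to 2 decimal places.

-64.00, 6.00

Field J=9, C=2: +9·20° lon, +2·10° lat → SW at lon 0°, lat -70°.
Square 2, 5: +2·2° lon, +5·1° lat → SW at lon 4°, lat -65°.
Cell spans 2° lon × 1° lat. NE corner is SW corner plus one full cell.
latitude -64.00, longitude 6.00.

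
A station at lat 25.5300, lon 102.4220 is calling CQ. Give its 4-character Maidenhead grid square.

Shift to the Maidenhead origin (180°W, 90°S): lon 282.42, lat 115.53.
Field: lon ⌊282.42/20⌋ = 14 → O; lat ⌊115.53/10⌋ = 11 → L.
Square: lon ⌊2.42/2⌋ = 1; lat ⌊5.53/1⌋ = 5.

OL15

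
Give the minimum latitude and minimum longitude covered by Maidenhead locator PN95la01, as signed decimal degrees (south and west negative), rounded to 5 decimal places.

Field P=15, N=13: +15·20° lon, +13·10° lat → SW at lon 120°, lat 40°.
Square 9, 5: +9·2° lon, +5·1° lat → SW at lon 138°, lat 45°.
Subsquare l=11, a=0: +11·0.0833333° lon, +0·0.0416667° lat → SW at lon 138.917°, lat 45°.
Extended square 0, 1: +0·0.00833333° lon, +1·0.00416667° lat → SW at lon 138.917°, lat 45.0042°.
latitude 45.00417, longitude 138.91667.

45.00417, 138.91667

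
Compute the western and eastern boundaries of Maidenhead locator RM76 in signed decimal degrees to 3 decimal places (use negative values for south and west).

Field R=17, M=12: +17·20° lon, +12·10° lat → SW at lon 160°, lat 30°.
Square 7, 6: +7·2° lon, +6·1° lat → SW at lon 174°, lat 36°.
Cell spans 2° lon × 1° lat.
west 174.000, east 176.000.

174.000, 176.000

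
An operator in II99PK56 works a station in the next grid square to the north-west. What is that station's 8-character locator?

Longitude extended square 5; −1 → 4.
Latitude extended square 6; +1 → 7.

II99pk47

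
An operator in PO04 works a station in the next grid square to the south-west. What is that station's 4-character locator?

Longitude square 0; −1 → -1, wraps to 9, carry into field.
Longitude field P = 15; −1 → 14 = O.
Latitude square 4; −1 → 3.

OO93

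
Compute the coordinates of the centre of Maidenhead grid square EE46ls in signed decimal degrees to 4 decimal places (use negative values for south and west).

Field E=4, E=4: +4·20° lon, +4·10° lat → SW at lon -100°, lat -50°.
Square 4, 6: +4·2° lon, +6·1° lat → SW at lon -92°, lat -44°.
Subsquare l=11, s=18: +11·0.0833333° lon, +18·0.0416667° lat → SW at lon -91.0833°, lat -43.25°.
Cell spans 0.0833333° lon × 0.0416667° lat. Centre is SW corner plus half of each.
latitude -43.2292, longitude -91.0417.

-43.2292, -91.0417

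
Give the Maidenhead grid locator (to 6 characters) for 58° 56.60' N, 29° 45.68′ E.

KO48vw

Add 180° to longitude and 90° to latitude: 209.7613, 148.9433.
Field (20°×10°, letters A–R): lon ⌊209.7613/20⌋ = 10 → K; lat ⌊148.9433/10⌋ = 14 → O.
Square (2°×1°, digits 0–9): lon ⌊9.7613/2⌋ = 4; lat ⌊8.9433/1⌋ = 8.
Subsquare (5′×2.5′, letters a–x): lon ⌊1.7613/0.0833333⌋ = 21 → v; lat ⌊0.9433/0.0416667⌋ = 22 → w.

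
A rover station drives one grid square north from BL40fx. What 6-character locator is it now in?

BL41fa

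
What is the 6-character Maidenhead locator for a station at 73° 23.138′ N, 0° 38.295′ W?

IQ93qj

Offset from 180°W / 90°S: lon 179.3618°, lat 163.3856°.
Field: lon ⌊179.3618/20⌋ = 8 → I; lat ⌊163.3856/10⌋ = 16 → Q.
Square: lon ⌊19.3618/2⌋ = 9; lat ⌊3.3856/1⌋ = 3.
Subsquare: lon ⌊1.3618/0.0833333⌋ = 16 → q; lat ⌊0.3856/0.0416667⌋ = 9 → j.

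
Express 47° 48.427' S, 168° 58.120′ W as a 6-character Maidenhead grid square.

Shift to the Maidenhead origin (180°W, 90°S): lon 11.0313, lat 42.1929.
Field: lon ⌊11.0313/20⌋ = 0 → A; lat ⌊42.1929/10⌋ = 4 → E.
Square: lon ⌊11.0313/2⌋ = 5; lat ⌊2.1929/1⌋ = 2.
Subsquare: lon ⌊1.0313/0.0833333⌋ = 12 → m; lat ⌊0.1929/0.0416667⌋ = 4 → e.

AE52me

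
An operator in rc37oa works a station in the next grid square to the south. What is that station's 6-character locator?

RC36ox

Latitude subsquare a = 0; −1 → -1, wraps to 23 = x, carry into square.
Latitude square 7; −1 → 6.
The longitude characters are unchanged.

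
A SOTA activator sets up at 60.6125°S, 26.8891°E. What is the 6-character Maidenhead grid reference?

Offset from 180°W / 90°S: lon 206.8891°, lat 29.3875°.
Field: lon ⌊206.8891/20⌋ = 10 → K; lat ⌊29.3875/10⌋ = 2 → C.
Square: lon ⌊6.8891/2⌋ = 3; lat ⌊9.3875/1⌋ = 9.
Subsquare: lon ⌊0.8891/0.0833333⌋ = 10 → k; lat ⌊0.3875/0.0416667⌋ = 9 → j.

KC39kj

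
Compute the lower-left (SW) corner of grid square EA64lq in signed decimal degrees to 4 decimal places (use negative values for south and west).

-85.3333, -87.0833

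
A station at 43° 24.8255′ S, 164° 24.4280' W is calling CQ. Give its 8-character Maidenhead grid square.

Offset from 180°W / 90°S: lon 15.59287°, lat 46.58624°.
Field (20°×10°, letters A–R): lon ⌊15.59287/20⌋ = 0 → A; lat ⌊46.58624/10⌋ = 4 → E.
Square (2°×1°, digits 0–9): lon ⌊15.59287/2⌋ = 7; lat ⌊6.58624/1⌋ = 6.
Subsquare (5′×2.5′, letters a–x): lon ⌊1.59287/0.0833333⌋ = 19 → t; lat ⌊0.58624/0.0416667⌋ = 14 → o.
Extended square (30″×15″, digits 0–9): lon ⌊0.00953/0.00833333⌋ = 1; lat ⌊0.00291/0.00416667⌋ = 0.

AE76to10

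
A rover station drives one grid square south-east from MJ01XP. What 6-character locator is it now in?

MJ11ao

Longitude subsquare x = 23; +1 → 24, wraps to 0 = a, carry into square.
Longitude square 0; +1 → 1.
Latitude subsquare p = 15; −1 → 14 = o.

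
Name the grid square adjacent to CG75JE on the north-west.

Longitude subsquare j = 9; −1 → 8 = i.
Latitude subsquare e = 4; +1 → 5 = f.

CG75if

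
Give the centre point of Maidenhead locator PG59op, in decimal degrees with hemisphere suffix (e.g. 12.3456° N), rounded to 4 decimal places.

20.3542° S, 131.2083° E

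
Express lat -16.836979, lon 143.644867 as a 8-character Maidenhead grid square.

Add 180° to longitude and 90° to latitude: 323.64487, 73.16302.
Field: lon ⌊323.64487/20⌋ = 16 → Q; lat ⌊73.16302/10⌋ = 7 → H.
Square: lon ⌊3.64487/2⌋ = 1; lat ⌊3.16302/1⌋ = 3.
Subsquare: lon ⌊1.64487/0.0833333⌋ = 19 → t; lat ⌊0.16302/0.0416667⌋ = 3 → d.
Extended square: lon ⌊0.06153/0.00833333⌋ = 7; lat ⌊0.03802/0.00416667⌋ = 9.

QH13td79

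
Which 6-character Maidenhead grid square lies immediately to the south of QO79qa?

QO78qx

Latitude subsquare a = 0; −1 → -1, wraps to 23 = x, carry into square.
Latitude square 9; −1 → 8.
The longitude characters are unchanged.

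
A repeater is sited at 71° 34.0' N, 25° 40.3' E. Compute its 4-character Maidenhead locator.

KQ21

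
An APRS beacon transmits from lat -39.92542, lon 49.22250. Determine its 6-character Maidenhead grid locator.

LF40ob

Shift to the Maidenhead origin (180°W, 90°S): lon 229.2225, lat 50.0746.
Field (20°×10°, letters A–R): 229.2225/20 → 11 → L, 50.0746/10 → 5 → F; chars LF.
Square (2°×1°, digits 0–9): 9.2225/2 → 4, 0.0746/1 → 0; chars 40.
Subsquare (5′×2.5′, letters a–x): 1.2225/0.0833333 → 14 → o, 0.0746/0.0416667 → 1 → b; chars ob.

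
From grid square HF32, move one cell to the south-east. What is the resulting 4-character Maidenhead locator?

Longitude square 3; +1 → 4.
Latitude square 2; −1 → 1.

HF41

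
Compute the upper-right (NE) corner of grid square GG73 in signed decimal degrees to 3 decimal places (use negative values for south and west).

-26.000, -44.000

Field G=6, G=6: +6·20° lon, +6·10° lat → SW at lon -60°, lat -30°.
Square 7, 3: +7·2° lon, +3·1° lat → SW at lon -46°, lat -27°.
Cell spans 2° lon × 1° lat. NE corner is SW corner plus one full cell.
latitude -26.000, longitude -44.000.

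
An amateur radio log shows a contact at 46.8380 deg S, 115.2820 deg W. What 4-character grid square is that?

DE23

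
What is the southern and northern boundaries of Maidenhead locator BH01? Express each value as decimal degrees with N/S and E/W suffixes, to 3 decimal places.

19.000° S, 18.000° S

Field B=1, H=7: +1·20° lon, +7·10° lat → SW at lon -160°, lat -20°.
Square 0, 1: +0·2° lon, +1·1° lat → SW at lon -160°, lat -19°.
Cell spans 2° lon × 1° lat.
south 19.000° S, north 18.000° S.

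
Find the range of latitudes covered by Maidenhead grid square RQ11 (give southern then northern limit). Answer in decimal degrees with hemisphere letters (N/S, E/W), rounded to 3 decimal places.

71.000° N, 72.000° N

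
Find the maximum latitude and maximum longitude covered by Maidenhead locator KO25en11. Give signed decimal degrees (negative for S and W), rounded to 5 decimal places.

55.55000, 24.35000

Field K=10, O=14: +10·20° lon, +14·10° lat → SW at lon 20°, lat 50°.
Square 2, 5: +2·2° lon, +5·1° lat → SW at lon 24°, lat 55°.
Subsquare e=4, n=13: +4·0.0833333° lon, +13·0.0416667° lat → SW at lon 24.3333°, lat 55.5417°.
Extended square 1, 1: +1·0.00833333° lon, +1·0.00416667° lat → SW at lon 24.3417°, lat 55.5458°.
Cell spans 0.00833333° lon × 0.00416667° lat. NE corner is SW corner plus one full cell.
latitude 55.55000, longitude 24.35000.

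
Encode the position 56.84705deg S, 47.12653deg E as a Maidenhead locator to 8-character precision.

Shift to the Maidenhead origin (180°W, 90°S): lon 227.12653, lat 33.15295.
Field (20°×10°, letters A–R): 227.12653/20 → 11 → L, 33.15295/10 → 3 → D; chars LD.
Square (2°×1°, digits 0–9): 7.12653/2 → 3, 3.15295/1 → 3; chars 33.
Subsquare (5′×2.5′, letters a–x): 1.12653/0.0833333 → 13 → n, 0.15295/0.0416667 → 3 → d; chars nd.
Extended square (30″×15″, digits 0–9): 0.04320/0.00833333 → 5, 0.02795/0.00416667 → 6; chars 56.

LD33nd56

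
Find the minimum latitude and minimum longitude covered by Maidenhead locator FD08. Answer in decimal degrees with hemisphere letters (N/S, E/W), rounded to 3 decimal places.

Field F=5, D=3: +5·20° lon, +3·10° lat → SW at lon -80°, lat -60°.
Square 0, 8: +0·2° lon, +8·1° lat → SW at lon -80°, lat -52°.
latitude 52.000° S, longitude 80.000° W.

52.000° S, 80.000° W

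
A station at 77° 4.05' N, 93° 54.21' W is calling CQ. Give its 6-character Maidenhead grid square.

EQ37bb

Offset from 180°W / 90°S: lon 86.0965°, lat 167.0675°.
Field (20°×10°, letters A–R): 86.0965/20 → 4 → E, 167.0675/10 → 16 → Q; chars EQ.
Square (2°×1°, digits 0–9): 6.0965/2 → 3, 7.0675/1 → 7; chars 37.
Subsquare (5′×2.5′, letters a–x): 0.0965/0.0833333 → 1 → b, 0.0675/0.0416667 → 1 → b; chars bb.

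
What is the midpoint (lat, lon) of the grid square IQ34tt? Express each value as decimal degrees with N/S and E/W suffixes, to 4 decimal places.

Field I=8, Q=16: +8·20° lon, +16·10° lat → SW at lon -20°, lat 70°.
Square 3, 4: +3·2° lon, +4·1° lat → SW at lon -14°, lat 74°.
Subsquare t=19, t=19: +19·0.0833333° lon, +19·0.0416667° lat → SW at lon -12.4167°, lat 74.7917°.
Cell spans 0.0833333° lon × 0.0416667° lat. Centre is SW corner plus half of each.
latitude 74.8125° N, longitude 12.3750° W.

74.8125° N, 12.3750° W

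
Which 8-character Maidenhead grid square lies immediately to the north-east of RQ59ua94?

RQ59va05

Longitude extended square 9; +1 → 10, wraps to 0, carry into subsquare.
Longitude subsquare u = 20; +1 → 21 = v.
Latitude extended square 4; +1 → 5.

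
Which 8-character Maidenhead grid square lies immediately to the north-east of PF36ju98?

Longitude extended square 9; +1 → 10, wraps to 0, carry into subsquare.
Longitude subsquare j = 9; +1 → 10 = k.
Latitude extended square 8; +1 → 9.

PF36ku09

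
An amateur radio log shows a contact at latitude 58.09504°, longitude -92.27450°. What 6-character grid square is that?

Shift to the Maidenhead origin (180°W, 90°S): lon 87.7255, lat 148.0950.
Field (20°×10°, letters A–R): lon ⌊87.7255/20⌋ = 4 → E; lat ⌊148.0950/10⌋ = 14 → O.
Square (2°×1°, digits 0–9): lon ⌊7.7255/2⌋ = 3; lat ⌊8.0950/1⌋ = 8.
Subsquare (5′×2.5′, letters a–x): lon ⌊1.7255/0.0833333⌋ = 20 → u; lat ⌊0.0950/0.0416667⌋ = 2 → c.

EO38uc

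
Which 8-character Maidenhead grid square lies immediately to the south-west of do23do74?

DO23do63

Longitude extended square 7; −1 → 6.
Latitude extended square 4; −1 → 3.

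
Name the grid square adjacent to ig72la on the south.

IG71lx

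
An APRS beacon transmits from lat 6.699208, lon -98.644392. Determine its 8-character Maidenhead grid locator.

EJ06qq27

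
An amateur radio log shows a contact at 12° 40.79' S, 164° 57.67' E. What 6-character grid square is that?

RH27lh

Add 180° to longitude and 90° to latitude: 344.9612, 77.3202.
Field: lon ⌊344.9612/20⌋ = 17 → R; lat ⌊77.3202/10⌋ = 7 → H.
Square: lon ⌊4.9612/2⌋ = 2; lat ⌊7.3202/1⌋ = 7.
Subsquare: lon ⌊0.9612/0.0833333⌋ = 11 → l; lat ⌊0.3202/0.0416667⌋ = 7 → h.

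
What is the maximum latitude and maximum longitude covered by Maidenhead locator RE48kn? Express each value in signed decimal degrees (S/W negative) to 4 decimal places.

-41.4167, 168.9167

Field R=17, E=4: +17·20° lon, +4·10° lat → SW at lon 160°, lat -50°.
Square 4, 8: +4·2° lon, +8·1° lat → SW at lon 168°, lat -42°.
Subsquare k=10, n=13: +10·0.0833333° lon, +13·0.0416667° lat → SW at lon 168.833°, lat -41.4583°.
Cell spans 0.0833333° lon × 0.0416667° lat. NE corner is SW corner plus one full cell.
latitude -41.4167, longitude 168.9167.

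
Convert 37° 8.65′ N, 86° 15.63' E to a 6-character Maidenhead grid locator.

Shift to the Maidenhead origin (180°W, 90°S): lon 266.2605, lat 127.1442.
Field: lon ⌊266.2605/20⌋ = 13 → N; lat ⌊127.1442/10⌋ = 12 → M.
Square: lon ⌊6.2605/2⌋ = 3; lat ⌊7.1442/1⌋ = 7.
Subsquare: lon ⌊0.2605/0.0833333⌋ = 3 → d; lat ⌊0.1442/0.0416667⌋ = 3 → d.

NM37dd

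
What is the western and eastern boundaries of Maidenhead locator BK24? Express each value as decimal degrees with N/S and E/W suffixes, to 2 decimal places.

156.00° W, 154.00° W

Field B=1, K=10: +1·20° lon, +10·10° lat → SW at lon -160°, lat 10°.
Square 2, 4: +2·2° lon, +4·1° lat → SW at lon -156°, lat 14°.
Cell spans 2° lon × 1° lat.
west 156.00° W, east 154.00° W.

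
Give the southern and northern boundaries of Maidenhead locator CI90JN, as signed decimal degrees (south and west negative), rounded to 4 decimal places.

Field C=2, I=8: +2·20° lon, +8·10° lat → SW at lon -140°, lat -10°.
Square 9, 0: +9·2° lon, +0·1° lat → SW at lon -122°, lat -10°.
Subsquare j=9, n=13: +9·0.0833333° lon, +13·0.0416667° lat → SW at lon -121.25°, lat -9.45833°.
Cell spans 0.0833333° lon × 0.0416667° lat.
south -9.4583, north -9.4167.

-9.4583, -9.4167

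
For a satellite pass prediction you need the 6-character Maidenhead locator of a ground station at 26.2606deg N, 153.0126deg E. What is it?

Shift to the Maidenhead origin (180°W, 90°S): lon 333.0126, lat 116.2606.
Field (20°×10°, letters A–R): 333.0126/20 → 16 → Q, 116.2606/10 → 11 → L; chars QL.
Square (2°×1°, digits 0–9): 13.0126/2 → 6, 6.2606/1 → 6; chars 66.
Subsquare (5′×2.5′, letters a–x): 1.0126/0.0833333 → 12 → m, 0.2606/0.0416667 → 6 → g; chars mg.

QL66mg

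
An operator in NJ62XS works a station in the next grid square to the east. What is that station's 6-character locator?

NJ72as

Longitude subsquare x = 23; +1 → 24, wraps to 0 = a, carry into square.
Longitude square 6; +1 → 7.
The latitude characters are unchanged.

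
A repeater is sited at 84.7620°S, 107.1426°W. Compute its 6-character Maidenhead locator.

DA65kf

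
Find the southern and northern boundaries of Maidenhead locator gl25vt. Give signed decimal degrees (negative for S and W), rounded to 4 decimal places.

25.7917, 25.8333

Field G=6, L=11: +6·20° lon, +11·10° lat → SW at lon -60°, lat 20°.
Square 2, 5: +2·2° lon, +5·1° lat → SW at lon -56°, lat 25°.
Subsquare v=21, t=19: +21·0.0833333° lon, +19·0.0416667° lat → SW at lon -54.25°, lat 25.7917°.
Cell spans 0.0833333° lon × 0.0416667° lat.
south 25.7917, north 25.8333.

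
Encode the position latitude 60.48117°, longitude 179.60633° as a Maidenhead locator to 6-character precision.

RP90tl

Add 180° to longitude and 90° to latitude: 359.6063, 150.4812.
Field: lon ⌊359.6063/20⌋ = 17 → R; lat ⌊150.4812/10⌋ = 15 → P.
Square: lon ⌊19.6063/2⌋ = 9; lat ⌊0.4812/1⌋ = 0.
Subsquare: lon ⌊1.6063/0.0833333⌋ = 19 → t; lat ⌊0.4812/0.0416667⌋ = 11 → l.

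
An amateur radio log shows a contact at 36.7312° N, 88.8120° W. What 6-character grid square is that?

EM56or

Shift to the Maidenhead origin (180°W, 90°S): lon 91.1880, lat 126.7312.
Field (20°×10°, letters A–R): lon ⌊91.1880/20⌋ = 4 → E; lat ⌊126.7312/10⌋ = 12 → M.
Square (2°×1°, digits 0–9): lon ⌊11.1880/2⌋ = 5; lat ⌊6.7312/1⌋ = 6.
Subsquare (5′×2.5′, letters a–x): lon ⌊1.1880/0.0833333⌋ = 14 → o; lat ⌊0.7312/0.0416667⌋ = 17 → r.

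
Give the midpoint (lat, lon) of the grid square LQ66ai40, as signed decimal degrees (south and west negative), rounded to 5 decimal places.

76.33542, 52.03750

Field L=11, Q=16: +11·20° lon, +16·10° lat → SW at lon 40°, lat 70°.
Square 6, 6: +6·2° lon, +6·1° lat → SW at lon 52°, lat 76°.
Subsquare a=0, i=8: +0·0.0833333° lon, +8·0.0416667° lat → SW at lon 52°, lat 76.3333°.
Extended square 4, 0: +4·0.00833333° lon, +0·0.00416667° lat → SW at lon 52.0333°, lat 76.3333°.
Cell spans 0.00833333° lon × 0.00416667° lat. Centre is SW corner plus half of each.
latitude 76.33542, longitude 52.03750.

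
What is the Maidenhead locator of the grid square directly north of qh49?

Latitude square 9; +1 → 10, wraps to 0, carry into field.
Latitude field H = 7; +1 → 8 = I.
The longitude characters are unchanged.

QI40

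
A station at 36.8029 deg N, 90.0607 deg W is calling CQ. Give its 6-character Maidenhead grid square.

Shift to the Maidenhead origin (180°W, 90°S): lon 89.9393, lat 126.8029.
Field (20°×10°, letters A–R): lon ⌊89.9393/20⌋ = 4 → E; lat ⌊126.8029/10⌋ = 12 → M.
Square (2°×1°, digits 0–9): lon ⌊9.9393/2⌋ = 4; lat ⌊6.8029/1⌋ = 6.
Subsquare (5′×2.5′, letters a–x): lon ⌊1.9393/0.0833333⌋ = 23 → x; lat ⌊0.8029/0.0416667⌋ = 19 → t.

EM46xt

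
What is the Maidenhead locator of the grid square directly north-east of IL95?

JL06

Longitude square 9; +1 → 10, wraps to 0, carry into field.
Longitude field I = 8; +1 → 9 = J.
Latitude square 5; +1 → 6.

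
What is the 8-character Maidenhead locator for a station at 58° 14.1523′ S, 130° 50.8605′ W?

Offset from 180°W / 90°S: lon 49.15232°, lat 31.76413°.
Field: 49.15232/20 → 2 → C, 31.76413/10 → 3 → D; chars CD.
Square: 9.15232/2 → 4, 1.76413/1 → 1; chars 41.
Subsquare: 1.15232/0.0833333 → 13 → n, 0.76413/0.0416667 → 18 → s; chars ns.
Extended square: 0.06899/0.00833333 → 8, 0.01413/0.00416667 → 3; chars 83.

CD41ns83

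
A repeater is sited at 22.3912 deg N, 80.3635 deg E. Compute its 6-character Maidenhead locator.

NL02ej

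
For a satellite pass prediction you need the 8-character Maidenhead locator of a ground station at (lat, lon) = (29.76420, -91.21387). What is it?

Offset from 180°W / 90°S: lon 88.78613°, lat 119.76420°.
Field: 88.78613/20 → 4 → E, 119.76420/10 → 11 → L; chars EL.
Square: 8.78613/2 → 4, 9.76420/1 → 9; chars 49.
Subsquare: 0.78613/0.0833333 → 9 → j, 0.76420/0.0416667 → 18 → s; chars js.
Extended square: 0.03613/0.00833333 → 4, 0.01420/0.00416667 → 3; chars 43.

EL49js43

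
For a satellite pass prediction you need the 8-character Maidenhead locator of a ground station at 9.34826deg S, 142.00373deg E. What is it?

QI10ap06

Offset from 180°W / 90°S: lon 322.00373°, lat 80.65174°.
Field (20°×10°, letters A–R): lon ⌊322.00373/20⌋ = 16 → Q; lat ⌊80.65174/10⌋ = 8 → I.
Square (2°×1°, digits 0–9): lon ⌊2.00373/2⌋ = 1; lat ⌊0.65174/1⌋ = 0.
Subsquare (5′×2.5′, letters a–x): lon ⌊0.00373/0.0833333⌋ = 0 → a; lat ⌊0.65174/0.0416667⌋ = 15 → p.
Extended square (30″×15″, digits 0–9): lon ⌊0.00373/0.00833333⌋ = 0; lat ⌊0.02674/0.00416667⌋ = 6.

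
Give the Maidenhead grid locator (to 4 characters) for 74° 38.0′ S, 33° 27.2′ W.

HB35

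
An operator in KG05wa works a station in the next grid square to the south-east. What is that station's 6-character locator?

Longitude subsquare w = 22; +1 → 23 = x.
Latitude subsquare a = 0; −1 → -1, wraps to 23 = x, carry into square.
Latitude square 5; −1 → 4.

KG04xx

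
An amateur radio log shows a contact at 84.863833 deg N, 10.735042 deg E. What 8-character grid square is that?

JR54iu87

Offset from 180°W / 90°S: lon 190.73504°, lat 174.86383°.
Field: 190.73504/20 → 9 → J, 174.86383/10 → 17 → R; chars JR.
Square: 10.73504/2 → 5, 4.86383/1 → 4; chars 54.
Subsquare: 0.73504/0.0833333 → 8 → i, 0.86383/0.0416667 → 20 → u; chars iu.
Extended square: 0.06838/0.00833333 → 8, 0.03050/0.00416667 → 7; chars 87.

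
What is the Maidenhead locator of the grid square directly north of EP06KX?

EP07ka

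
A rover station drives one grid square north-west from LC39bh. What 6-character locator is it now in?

LC39ai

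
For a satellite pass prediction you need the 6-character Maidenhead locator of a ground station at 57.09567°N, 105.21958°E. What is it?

Shift to the Maidenhead origin (180°W, 90°S): lon 285.2196, lat 147.0957.
Field: 285.2196/20 → 14 → O, 147.0957/10 → 14 → O; chars OO.
Square: 5.2196/2 → 2, 7.0957/1 → 7; chars 27.
Subsquare: 1.2196/0.0833333 → 14 → o, 0.0957/0.0416667 → 2 → c; chars oc.

OO27oc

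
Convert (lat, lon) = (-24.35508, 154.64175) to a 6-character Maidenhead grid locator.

QG75hp

Shift to the Maidenhead origin (180°W, 90°S): lon 334.6418, lat 65.6449.
Field: 334.6418/20 → 16 → Q, 65.6449/10 → 6 → G; chars QG.
Square: 14.6418/2 → 7, 5.6449/1 → 5; chars 75.
Subsquare: 0.6418/0.0833333 → 7 → h, 0.6449/0.0416667 → 15 → p; chars hp.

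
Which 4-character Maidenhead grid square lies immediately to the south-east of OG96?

PG05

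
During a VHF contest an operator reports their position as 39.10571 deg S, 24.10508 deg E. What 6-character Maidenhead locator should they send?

Offset from 180°W / 90°S: lon 204.1051°, lat 50.8943°.
Field: 204.1051/20 → 10 → K, 50.8943/10 → 5 → F; chars KF.
Square: 4.1051/2 → 2, 0.8943/1 → 0; chars 20.
Subsquare: 0.1051/0.0833333 → 1 → b, 0.8943/0.0416667 → 21 → v; chars bv.

KF20bv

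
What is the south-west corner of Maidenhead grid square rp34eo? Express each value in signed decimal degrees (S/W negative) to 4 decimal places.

Field R=17, P=15: +17·20° lon, +15·10° lat → SW at lon 160°, lat 60°.
Square 3, 4: +3·2° lon, +4·1° lat → SW at lon 166°, lat 64°.
Subsquare e=4, o=14: +4·0.0833333° lon, +14·0.0416667° lat → SW at lon 166.333°, lat 64.5833°.
latitude 64.5833, longitude 166.3333.

64.5833, 166.3333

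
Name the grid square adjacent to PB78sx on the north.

PB79sa

Latitude subsquare x = 23; +1 → 24, wraps to 0 = a, carry into square.
Latitude square 8; +1 → 9.
The longitude characters are unchanged.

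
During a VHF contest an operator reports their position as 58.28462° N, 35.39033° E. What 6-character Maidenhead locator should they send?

Offset from 180°W / 90°S: lon 215.3903°, lat 148.2846°.
Field (20°×10°, letters A–R): 215.3903/20 → 10 → K, 148.2846/10 → 14 → O; chars KO.
Square (2°×1°, digits 0–9): 15.3903/2 → 7, 8.2846/1 → 8; chars 78.
Subsquare (5′×2.5′, letters a–x): 1.3903/0.0833333 → 16 → q, 0.2846/0.0416667 → 6 → g; chars qg.

KO78qg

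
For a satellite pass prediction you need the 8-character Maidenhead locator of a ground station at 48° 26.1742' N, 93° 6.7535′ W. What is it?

Offset from 180°W / 90°S: lon 86.88744°, lat 138.43624°.
Field (20°×10°, letters A–R): 86.88744/20 → 4 → E, 138.43624/10 → 13 → N; chars EN.
Square (2°×1°, digits 0–9): 6.88744/2 → 3, 8.43624/1 → 8; chars 38.
Subsquare (5′×2.5′, letters a–x): 0.88744/0.0833333 → 10 → k, 0.43624/0.0416667 → 10 → k; chars kk.
Extended square (30″×15″, digits 0–9): 0.05411/0.00833333 → 6, 0.01957/0.00416667 → 4; chars 64.

EN38kk64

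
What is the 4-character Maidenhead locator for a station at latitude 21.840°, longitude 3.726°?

JL11

Add 180° to longitude and 90° to latitude: 183.73, 111.84.
Field: lon ⌊183.73/20⌋ = 9 → J; lat ⌊111.84/10⌋ = 11 → L.
Square: lon ⌊3.73/2⌋ = 1; lat ⌊1.84/1⌋ = 1.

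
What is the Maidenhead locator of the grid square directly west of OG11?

Longitude square 1; −1 → 0.
The latitude characters are unchanged.

OG01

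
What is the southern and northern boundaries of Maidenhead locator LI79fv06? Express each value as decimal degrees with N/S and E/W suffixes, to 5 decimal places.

Field L=11, I=8: +11·20° lon, +8·10° lat → SW at lon 40°, lat -10°.
Square 7, 9: +7·2° lon, +9·1° lat → SW at lon 54°, lat -1°.
Subsquare f=5, v=21: +5·0.0833333° lon, +21·0.0416667° lat → SW at lon 54.4167°, lat -0.125°.
Extended square 0, 6: +0·0.00833333° lon, +6·0.00416667° lat → SW at lon 54.4167°, lat -0.1°.
Cell spans 0.00833333° lon × 0.00416667° lat.
south 0.10000° S, north 0.09583° S.

0.10000° S, 0.09583° S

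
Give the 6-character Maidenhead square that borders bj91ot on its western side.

BJ91nt

Longitude subsquare o = 14; −1 → 13 = n.
The latitude characters are unchanged.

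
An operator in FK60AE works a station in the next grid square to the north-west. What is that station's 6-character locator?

FK50xf

Longitude subsquare a = 0; −1 → -1, wraps to 23 = x, carry into square.
Longitude square 6; −1 → 5.
Latitude subsquare e = 4; +1 → 5 = f.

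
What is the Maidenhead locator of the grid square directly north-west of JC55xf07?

JC55wf98

Longitude extended square 0; −1 → -1, wraps to 9, carry into subsquare.
Longitude subsquare x = 23; −1 → 22 = w.
Latitude extended square 7; +1 → 8.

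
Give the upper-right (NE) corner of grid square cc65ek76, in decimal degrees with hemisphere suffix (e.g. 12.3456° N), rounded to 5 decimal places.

Field C=2, C=2: +2·20° lon, +2·10° lat → SW at lon -140°, lat -70°.
Square 6, 5: +6·2° lon, +5·1° lat → SW at lon -128°, lat -65°.
Subsquare e=4, k=10: +4·0.0833333° lon, +10·0.0416667° lat → SW at lon -127.667°, lat -64.5833°.
Extended square 7, 6: +7·0.00833333° lon, +6·0.00416667° lat → SW at lon -127.608°, lat -64.5583°.
Cell spans 0.00833333° lon × 0.00416667° lat. NE corner is SW corner plus one full cell.
latitude 64.55417° S, longitude 127.60000° W.

64.55417° S, 127.60000° W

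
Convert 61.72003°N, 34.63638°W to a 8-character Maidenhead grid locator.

HP21qr32

Add 180° to longitude and 90° to latitude: 145.36362, 151.72003.
Field (20°×10°, letters A–R): lon ⌊145.36362/20⌋ = 7 → H; lat ⌊151.72003/10⌋ = 15 → P.
Square (2°×1°, digits 0–9): lon ⌊5.36362/2⌋ = 2; lat ⌊1.72003/1⌋ = 1.
Subsquare (5′×2.5′, letters a–x): lon ⌊1.36362/0.0833333⌋ = 16 → q; lat ⌊0.72003/0.0416667⌋ = 17 → r.
Extended square (30″×15″, digits 0–9): lon ⌊0.03029/0.00833333⌋ = 3; lat ⌊0.01170/0.00416667⌋ = 2.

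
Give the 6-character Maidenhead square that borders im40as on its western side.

IM30xs

Longitude subsquare a = 0; −1 → -1, wraps to 23 = x, carry into square.
Longitude square 4; −1 → 3.
The latitude characters are unchanged.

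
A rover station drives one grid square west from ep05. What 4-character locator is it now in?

DP95

Longitude square 0; −1 → -1, wraps to 9, carry into field.
Longitude field E = 4; −1 → 3 = D.
The latitude characters are unchanged.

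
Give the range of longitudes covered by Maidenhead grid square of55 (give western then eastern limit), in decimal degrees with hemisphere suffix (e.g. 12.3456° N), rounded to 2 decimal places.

110.00° E, 112.00° E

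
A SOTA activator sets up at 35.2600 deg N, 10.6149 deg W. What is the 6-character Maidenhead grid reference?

IM45qg

Shift to the Maidenhead origin (180°W, 90°S): lon 169.3851, lat 125.2600.
Field (20°×10°, letters A–R): 169.3851/20 → 8 → I, 125.2600/10 → 12 → M; chars IM.
Square (2°×1°, digits 0–9): 9.3851/2 → 4, 5.2600/1 → 5; chars 45.
Subsquare (5′×2.5′, letters a–x): 1.3851/0.0833333 → 16 → q, 0.2600/0.0416667 → 6 → g; chars qg.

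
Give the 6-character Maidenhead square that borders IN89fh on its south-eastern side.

IN89gg

Longitude subsquare f = 5; +1 → 6 = g.
Latitude subsquare h = 7; −1 → 6 = g.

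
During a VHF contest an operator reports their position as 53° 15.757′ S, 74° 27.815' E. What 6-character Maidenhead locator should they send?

MD76fr

Shift to the Maidenhead origin (180°W, 90°S): lon 254.4636, lat 36.7374.
Field: lon ⌊254.4636/20⌋ = 12 → M; lat ⌊36.7374/10⌋ = 3 → D.
Square: lon ⌊14.4636/2⌋ = 7; lat ⌊6.7374/1⌋ = 6.
Subsquare: lon ⌊0.4636/0.0833333⌋ = 5 → f; lat ⌊0.7374/0.0416667⌋ = 17 → r.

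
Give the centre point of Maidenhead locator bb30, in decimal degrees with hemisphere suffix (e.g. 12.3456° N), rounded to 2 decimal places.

79.50° S, 153.00° W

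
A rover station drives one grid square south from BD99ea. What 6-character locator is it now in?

BD98ex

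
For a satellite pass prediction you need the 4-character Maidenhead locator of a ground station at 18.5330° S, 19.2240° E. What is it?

JH91

Offset from 180°W / 90°S: lon 199.22°, lat 71.47°.
Field: lon ⌊199.22/20⌋ = 9 → J; lat ⌊71.47/10⌋ = 7 → H.
Square: lon ⌊19.22/2⌋ = 9; lat ⌊1.47/1⌋ = 1.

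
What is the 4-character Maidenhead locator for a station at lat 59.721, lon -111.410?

Offset from 180°W / 90°S: lon 68.59°, lat 149.72°.
Field: lon ⌊68.59/20⌋ = 3 → D; lat ⌊149.72/10⌋ = 14 → O.
Square: lon ⌊8.59/2⌋ = 4; lat ⌊9.72/1⌋ = 9.

DO49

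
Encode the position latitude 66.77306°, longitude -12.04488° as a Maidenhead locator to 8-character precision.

IP36xs45

Shift to the Maidenhead origin (180°W, 90°S): lon 167.95512, lat 156.77306.
Field: 167.95512/20 → 8 → I, 156.77306/10 → 15 → P; chars IP.
Square: 7.95512/2 → 3, 6.77306/1 → 6; chars 36.
Subsquare: 1.95512/0.0833333 → 23 → x, 0.77306/0.0416667 → 18 → s; chars xs.
Extended square: 0.03845/0.00833333 → 4, 0.02306/0.00416667 → 5; chars 45.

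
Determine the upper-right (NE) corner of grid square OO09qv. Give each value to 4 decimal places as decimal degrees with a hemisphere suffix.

59.9167° N, 101.4167° E

Field O=14, O=14: +14·20° lon, +14·10° lat → SW at lon 100°, lat 50°.
Square 0, 9: +0·2° lon, +9·1° lat → SW at lon 100°, lat 59°.
Subsquare q=16, v=21: +16·0.0833333° lon, +21·0.0416667° lat → SW at lon 101.333°, lat 59.875°.
Cell spans 0.0833333° lon × 0.0416667° lat. NE corner is SW corner plus one full cell.
latitude 59.9167° N, longitude 101.4167° E.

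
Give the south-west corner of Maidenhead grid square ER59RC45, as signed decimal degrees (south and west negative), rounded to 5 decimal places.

89.10417, -88.55000

Field E=4, R=17: +4·20° lon, +17·10° lat → SW at lon -100°, lat 80°.
Square 5, 9: +5·2° lon, +9·1° lat → SW at lon -90°, lat 89°.
Subsquare r=17, c=2: +17·0.0833333° lon, +2·0.0416667° lat → SW at lon -88.5833°, lat 89.0833°.
Extended square 4, 5: +4·0.00833333° lon, +5·0.00416667° lat → SW at lon -88.55°, lat 89.1042°.
latitude 89.10417, longitude -88.55000.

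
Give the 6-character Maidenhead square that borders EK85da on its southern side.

EK84dx

Latitude subsquare a = 0; −1 → -1, wraps to 23 = x, carry into square.
Latitude square 5; −1 → 4.
The longitude characters are unchanged.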